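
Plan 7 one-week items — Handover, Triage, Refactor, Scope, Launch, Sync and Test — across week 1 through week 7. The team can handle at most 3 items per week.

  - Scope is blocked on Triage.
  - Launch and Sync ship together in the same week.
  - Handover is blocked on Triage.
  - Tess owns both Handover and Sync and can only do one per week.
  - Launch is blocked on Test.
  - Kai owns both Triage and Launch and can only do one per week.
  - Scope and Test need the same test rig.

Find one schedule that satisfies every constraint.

Test -> week 1; Scope -> week 2; Handover -> week 2; Sync -> week 3; Triage -> week 1; Refactor -> week 1; Launch -> week 3

Checking: Triage(week 1) before Handover(week 2); Test(week 1) before Launch(week 3); Triage(week 1) before Scope(week 2); Scope(week 2) != Test(week 1); Triage(week 1) != Launch(week 3); Handover(week 2) != Sync(week 3); Launch = Sync = week 3; max 3 per week (cap 3).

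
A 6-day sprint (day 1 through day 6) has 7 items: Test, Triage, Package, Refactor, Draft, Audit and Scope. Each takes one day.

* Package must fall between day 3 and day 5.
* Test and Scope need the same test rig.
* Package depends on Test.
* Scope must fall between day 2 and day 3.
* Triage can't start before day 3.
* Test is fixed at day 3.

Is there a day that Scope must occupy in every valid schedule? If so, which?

Scope's window is day 2–day 3.
Test is fixed at day 3, and Scope can't share a day with Test.
So Scope must be day 2.

day 2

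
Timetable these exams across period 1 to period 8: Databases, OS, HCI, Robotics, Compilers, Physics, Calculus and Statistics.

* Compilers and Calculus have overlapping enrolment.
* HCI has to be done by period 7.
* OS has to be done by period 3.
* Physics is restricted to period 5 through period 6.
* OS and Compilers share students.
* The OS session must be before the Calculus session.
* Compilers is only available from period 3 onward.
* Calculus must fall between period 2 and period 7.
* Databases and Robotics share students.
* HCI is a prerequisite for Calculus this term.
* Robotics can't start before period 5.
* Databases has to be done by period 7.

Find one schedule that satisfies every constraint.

Statistics in period 1, Databases in period 1, Robotics in period 5, HCI in period 1, Calculus in period 2, Compilers in period 3, OS in period 1, Physics in period 5

Checking: HCI(period 1) before Calculus(period 2); OS(period 1) before Calculus(period 2); Compilers(period 3) != Calculus(period 2); OS(period 1) != Compilers(period 3); Databases(period 1) != Robotics(period 5); Calculus=period 2 in [period 2,period 7]; Physics=period 5 in [period 5,period 6]; Compilers=period 3 in [period 3,period 8]; Robotics=period 5 in [period 5,period 8]; Databases=period 1 in [period 1,period 7]; OS=period 1 in [period 1,period 3]; HCI=period 1 in [period 1,period 7].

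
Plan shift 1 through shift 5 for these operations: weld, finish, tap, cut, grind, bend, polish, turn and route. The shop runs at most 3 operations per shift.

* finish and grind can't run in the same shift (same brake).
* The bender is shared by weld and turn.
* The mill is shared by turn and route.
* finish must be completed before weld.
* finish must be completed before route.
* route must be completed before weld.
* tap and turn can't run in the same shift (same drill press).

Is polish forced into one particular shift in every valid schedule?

polish can be shift 1 (e.g. grind=shift 2; tap=shift 1; bend=shift 3; finish=shift 1; polish=shift 1; weld=shift 3; cut=shift 2; route=shift 2; turn=shift 4) or shift 2 (e.g. turn=shift 4; finish=shift 1; polish=shift 2; bend=shift 3; weld=shift 3; route=shift 2; grind=shift 2; cut=shift 1; tap=shift 1).

No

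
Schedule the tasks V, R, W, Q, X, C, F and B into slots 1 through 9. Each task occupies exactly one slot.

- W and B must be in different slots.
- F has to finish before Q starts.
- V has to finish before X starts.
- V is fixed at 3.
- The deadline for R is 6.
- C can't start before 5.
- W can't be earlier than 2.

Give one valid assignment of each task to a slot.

V=3; F=1; W=2; C=5; Q=2; B=1; R=1; X=4

Checking: F(1) before Q(2); V(3) before X(4); W(2) != B(1); W=2 in [2,9]; R=1 in [1,6]; C=5 in [5,9]; V=3 in [3,3].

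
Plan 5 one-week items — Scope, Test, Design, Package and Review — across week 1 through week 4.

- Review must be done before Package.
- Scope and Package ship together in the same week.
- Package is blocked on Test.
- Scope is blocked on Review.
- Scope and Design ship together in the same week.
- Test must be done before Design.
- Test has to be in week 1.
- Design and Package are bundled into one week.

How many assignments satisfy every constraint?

Splitting on Scope: it can be week 2 (1), week 3 (2), week 4 (3). Listing each branch's schedules as (Test, Design, Package, Review) by week number:
Scope=week 2: (1,2,2,1) — 1.
Scope=week 3: (1,3,3,1) (1,3,3,2) — 2.
Scope=week 4: (1,4,4,1) (1,4,4,2) (1,4,4,3) — 3.
Summing: 1 + 2 + 3 = 6.

6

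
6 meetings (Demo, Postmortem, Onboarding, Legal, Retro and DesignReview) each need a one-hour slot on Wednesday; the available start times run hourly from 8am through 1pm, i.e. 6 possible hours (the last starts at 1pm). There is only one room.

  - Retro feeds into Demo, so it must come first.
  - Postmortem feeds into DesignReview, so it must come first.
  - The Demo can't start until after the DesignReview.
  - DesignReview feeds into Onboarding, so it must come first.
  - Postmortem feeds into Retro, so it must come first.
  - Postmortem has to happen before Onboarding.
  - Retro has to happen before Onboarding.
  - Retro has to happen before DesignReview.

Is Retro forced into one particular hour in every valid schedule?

No

Retro can be 9am (e.g. Legal=1pm; Retro=9am; Onboarding=11am; Demo=12pm; DesignReview=10am; Postmortem=8am) or 10am (e.g. Retro -> 10am; Legal -> 9am; Demo -> 1pm; DesignReview -> 11am; Onboarding -> 12pm; Postmortem -> 8am).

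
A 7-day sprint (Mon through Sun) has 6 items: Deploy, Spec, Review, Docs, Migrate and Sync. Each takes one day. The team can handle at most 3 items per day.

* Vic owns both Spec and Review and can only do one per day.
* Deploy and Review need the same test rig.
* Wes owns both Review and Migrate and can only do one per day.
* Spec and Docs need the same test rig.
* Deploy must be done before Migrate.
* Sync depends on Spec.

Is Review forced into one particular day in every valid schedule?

No

Review can be Mon (e.g. Deploy in Tue; Docs in Mon; Review in Mon; Sync in Wed; Spec in Tue; Migrate in Wed) or Tue (e.g. Sync in Tue, Spec in Mon, Migrate in Wed, Docs in Tue, Deploy in Mon, Review in Tue).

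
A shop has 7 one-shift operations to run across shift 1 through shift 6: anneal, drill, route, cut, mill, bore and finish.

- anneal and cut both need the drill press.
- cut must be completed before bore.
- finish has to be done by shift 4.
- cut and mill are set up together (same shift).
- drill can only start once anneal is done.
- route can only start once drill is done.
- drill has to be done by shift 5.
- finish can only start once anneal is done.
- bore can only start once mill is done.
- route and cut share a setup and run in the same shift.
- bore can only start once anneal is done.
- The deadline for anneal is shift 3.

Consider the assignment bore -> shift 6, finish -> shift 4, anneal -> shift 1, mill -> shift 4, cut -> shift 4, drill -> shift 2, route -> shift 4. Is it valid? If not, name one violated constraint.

Valid

drill can only start once anneal is done — holds.
finish can only start once anneal is done — holds.
route and cut share a setup and run in the same shift — holds.
route can only start once drill is done — holds.
bore can only start once anneal is done — holds.
bore can only start once mill is done — holds.
cut must be completed before bore — holds.
anneal and cut both need the drill press — holds.
drill has to be done by shift 5 — holds.
cut and mill are set up together (same shift) — holds.
The deadline for anneal is shift 3 — holds.
finish has to be done by shift 4 — holds.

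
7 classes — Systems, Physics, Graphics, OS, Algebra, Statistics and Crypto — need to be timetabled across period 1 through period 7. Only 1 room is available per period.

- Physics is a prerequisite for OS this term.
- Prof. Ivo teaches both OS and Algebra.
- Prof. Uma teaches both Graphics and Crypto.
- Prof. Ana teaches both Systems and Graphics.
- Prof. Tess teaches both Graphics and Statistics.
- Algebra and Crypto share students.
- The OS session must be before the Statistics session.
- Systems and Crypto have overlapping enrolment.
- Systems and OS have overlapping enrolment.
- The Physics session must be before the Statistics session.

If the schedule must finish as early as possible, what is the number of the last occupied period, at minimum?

7

The precedence chain requires at least 3 distinct periods.
With at most 1 per period and 7 classes, at least 7 periods are needed.
7 works (last occupied period: period 7): for example OS in period 2; Physics in period 1; Algebra in period 6; Systems in period 4; Crypto in period 7; Statistics in period 3; Graphics in period 5.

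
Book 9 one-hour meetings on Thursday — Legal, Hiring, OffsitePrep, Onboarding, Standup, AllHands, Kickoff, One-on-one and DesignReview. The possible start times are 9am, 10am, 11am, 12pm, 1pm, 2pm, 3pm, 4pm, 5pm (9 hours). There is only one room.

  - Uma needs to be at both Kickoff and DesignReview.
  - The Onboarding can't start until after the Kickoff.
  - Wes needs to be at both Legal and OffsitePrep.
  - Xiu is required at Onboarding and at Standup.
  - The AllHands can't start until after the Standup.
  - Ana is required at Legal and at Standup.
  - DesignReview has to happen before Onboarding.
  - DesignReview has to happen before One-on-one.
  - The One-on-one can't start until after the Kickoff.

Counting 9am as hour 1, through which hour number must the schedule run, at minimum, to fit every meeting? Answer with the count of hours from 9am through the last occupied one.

9

The precedence chain requires at least 2 distinct hours.
With at most 1 per hour and 9 meetings, at least 9 hours are needed.
9 works (last occupied hour: 5pm): for example Standup in 1pm; Hiring in 4pm; Legal in 3pm; Kickoff in 9am; Onboarding in 11am; DesignReview in 10am; One-on-one in 12pm; OffsitePrep in 5pm; AllHands in 2pm.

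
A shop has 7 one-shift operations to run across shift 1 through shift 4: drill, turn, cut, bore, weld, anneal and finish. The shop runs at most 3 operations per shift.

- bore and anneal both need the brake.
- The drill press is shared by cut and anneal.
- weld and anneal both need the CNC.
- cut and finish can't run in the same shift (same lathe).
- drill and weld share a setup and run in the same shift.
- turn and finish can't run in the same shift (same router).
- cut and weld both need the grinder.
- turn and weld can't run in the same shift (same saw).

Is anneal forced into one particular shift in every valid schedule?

anneal can be shift 1 (e.g. turn=shift 1; bore=shift 2; finish=shift 4; drill=shift 2; anneal=shift 1; cut=shift 3; weld=shift 2) or shift 2 (e.g. bore=shift 1, anneal=shift 2, finish=shift 4, drill=shift 1, cut=shift 3, weld=shift 1, turn=shift 2).

No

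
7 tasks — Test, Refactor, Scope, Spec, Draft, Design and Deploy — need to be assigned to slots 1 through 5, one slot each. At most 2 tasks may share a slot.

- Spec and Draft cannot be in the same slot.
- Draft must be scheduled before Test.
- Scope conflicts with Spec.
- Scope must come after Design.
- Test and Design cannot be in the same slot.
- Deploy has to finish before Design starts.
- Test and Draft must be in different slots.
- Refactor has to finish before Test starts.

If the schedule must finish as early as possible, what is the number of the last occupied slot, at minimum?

The precedence chain requires at least 3 distinct slots.
With at most 2 per slot and 7 tasks, at least 4 slots are needed.
4 works (last occupied slot: 4): for example Draft=1; Design=3; Spec=3; Deploy=2; Refactor=1; Test=2; Scope=4.

slot 4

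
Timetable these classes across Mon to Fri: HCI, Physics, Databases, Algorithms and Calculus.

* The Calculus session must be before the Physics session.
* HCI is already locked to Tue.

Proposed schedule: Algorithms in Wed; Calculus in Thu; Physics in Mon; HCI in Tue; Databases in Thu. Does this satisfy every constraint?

The Calculus session must be before the Physics session — violated.
HCI is already locked to Tue — holds.

No. The Calculus session must be before the Physics session is not satisfied.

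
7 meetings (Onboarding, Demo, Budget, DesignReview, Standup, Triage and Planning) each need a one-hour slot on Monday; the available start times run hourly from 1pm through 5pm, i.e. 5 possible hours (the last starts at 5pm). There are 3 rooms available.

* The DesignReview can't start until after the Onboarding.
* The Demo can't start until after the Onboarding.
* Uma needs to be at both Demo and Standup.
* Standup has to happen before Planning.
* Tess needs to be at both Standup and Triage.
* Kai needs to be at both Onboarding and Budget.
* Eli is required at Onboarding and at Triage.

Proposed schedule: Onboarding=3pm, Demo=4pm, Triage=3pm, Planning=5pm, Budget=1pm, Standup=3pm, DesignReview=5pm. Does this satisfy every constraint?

No. Tess needs to be at both Standup and Triage is not satisfied.

There are 3 rooms available — holds.
The DesignReview can't start until after the Onboarding — holds.
Tess needs to be at both Standup and Triage — violated.
Eli is required at Onboarding and at Triage — violated.
Uma needs to be at both Demo and Standup — holds.
Kai needs to be at both Onboarding and Budget — holds.
Standup has to happen before Planning — holds.
The Demo can't start until after the Onboarding — holds.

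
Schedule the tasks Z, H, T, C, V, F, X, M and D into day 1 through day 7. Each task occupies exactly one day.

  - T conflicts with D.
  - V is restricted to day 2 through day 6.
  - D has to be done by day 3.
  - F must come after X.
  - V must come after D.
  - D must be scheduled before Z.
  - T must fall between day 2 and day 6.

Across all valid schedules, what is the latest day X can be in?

day 6

Downstream work caps X at day 6.
X at day 6 is achievable: V=day 2; X=day 6; F=day 7; H=day 1; M=day 1; C=day 1; T=day 2; D=day 1; Z=day 2.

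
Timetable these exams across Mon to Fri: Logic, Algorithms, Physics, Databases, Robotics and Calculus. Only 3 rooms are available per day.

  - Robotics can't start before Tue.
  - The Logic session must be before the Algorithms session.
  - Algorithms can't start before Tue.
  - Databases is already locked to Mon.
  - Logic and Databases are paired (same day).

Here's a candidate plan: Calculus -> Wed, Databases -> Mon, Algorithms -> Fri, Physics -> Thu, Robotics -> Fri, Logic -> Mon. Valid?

Yes, all constraints hold

Robotics can't start before Tue — holds.
Only 3 rooms are available per day — holds.
Logic and Databases are paired (same day) — holds.
Algorithms can't start before Tue — holds.
Databases is already locked to Mon — holds.
The Logic session must be before the Algorithms session — holds.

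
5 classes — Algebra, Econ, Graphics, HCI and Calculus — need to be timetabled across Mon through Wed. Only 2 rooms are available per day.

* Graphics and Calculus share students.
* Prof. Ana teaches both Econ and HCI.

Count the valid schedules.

60

Splitting on Algebra: it can be Mon (20), Tue (20), Wed (20). Listing each branch's schedules as (Econ, Graphics, HCI, Calculus):
Algebra=Mon: (Mon,Tue,Tue,Wed) (Mon,Tue,Wed,Wed) (Mon,Wed,Tue,Tue) (Mon,Wed,Wed,Tue) (Tue,Mon,Wed,Tue) (Tue,Mon,Wed,Wed) (Tue,Tue,Mon,Wed) (Tue,Tue,Wed,Mon) (Tue,Tue,Wed,Wed) (Tue,Wed,Mon,Tue) (Tue,Wed,Wed,Mon) (Tue,Wed,Wed,Tue) (Wed,Mon,Tue,Tue) (Wed,Mon,Tue,Wed) (Wed,Tue,Mon,Wed) (Wed,Tue,Tue,Mon) (Wed,Tue,Tue,Wed) (Wed,Wed,Mon,Tue) (Wed,Wed,Tue,Mon) (Wed,Wed,Tue,Tue) — 20.
Algebra=Tue: (Mon,Mon,Tue,Wed) (Mon,Mon,Wed,Tue) (Mon,Mon,Wed,Wed) (Mon,Tue,Wed,Mon) (Mon,Tue,Wed,Wed) (Mon,Wed,Tue,Mon) (Mon,Wed,Wed,Mon) (Mon,Wed,Wed,Tue) (Tue,Mon,Mon,Wed) (Tue,Mon,Wed,Wed) (Tue,Wed,Mon,Mon) (Tue,Wed,Wed,Mon) (Wed,Mon,Mon,Tue) (Wed,Mon,Mon,Wed) (Wed,Mon,Tue,Wed) (Wed,Tue,Mon,Mon) (Wed,Tue,Mon,Wed) (Wed,Wed,Mon,Mon) (Wed,Wed,Mon,Tue) (Wed,Wed,Tue,Mon) — 20.
Algebra=Wed: (Mon,Mon,Tue,Tue) (Mon,Mon,Tue,Wed) (Mon,Mon,Wed,Tue) (Mon,Tue,Tue,Mon) (Mon,Tue,Tue,Wed) (Mon,Tue,Wed,Mon) (Mon,Wed,Tue,Mon) (Mon,Wed,Tue,Tue) (Tue,Mon,Mon,Tue) (Tue,Mon,Mon,Wed) (Tue,Mon,Wed,Tue) (Tue,Tue,Mon,Mon) (Tue,Tue,Mon,Wed) (Tue,Tue,Wed,Mon) (Tue,Wed,Mon,Mon) (Tue,Wed,Mon,Tue) (Wed,Mon,Mon,Tue) (Wed,Mon,Tue,Tue) (Wed,Tue,Mon,Mon) (Wed,Tue,Tue,Mon) — 20.
Summing: 20 + 20 + 20 = 60.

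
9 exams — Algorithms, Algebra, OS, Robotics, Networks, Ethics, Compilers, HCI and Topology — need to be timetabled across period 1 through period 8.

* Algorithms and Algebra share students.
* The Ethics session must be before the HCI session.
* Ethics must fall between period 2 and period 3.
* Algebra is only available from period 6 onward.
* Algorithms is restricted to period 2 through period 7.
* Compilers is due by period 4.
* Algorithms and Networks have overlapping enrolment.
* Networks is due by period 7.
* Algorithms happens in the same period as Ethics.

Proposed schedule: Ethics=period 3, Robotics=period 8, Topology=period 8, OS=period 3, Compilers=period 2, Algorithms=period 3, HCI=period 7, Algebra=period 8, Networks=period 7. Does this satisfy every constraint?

Algorithms happens in the same period as Ethics — holds.
The Ethics session must be before the HCI session — holds.
Ethics must fall between period 2 and period 3 — holds.
Algorithms is restricted to period 2 through period 7 — holds.
Algorithms and Networks have overlapping enrolment — holds.
Compilers is due by period 4 — holds.
Algebra is only available from period 6 onward — holds.
Algorithms and Algebra share students — holds.
Networks is due by period 7 — holds.

Valid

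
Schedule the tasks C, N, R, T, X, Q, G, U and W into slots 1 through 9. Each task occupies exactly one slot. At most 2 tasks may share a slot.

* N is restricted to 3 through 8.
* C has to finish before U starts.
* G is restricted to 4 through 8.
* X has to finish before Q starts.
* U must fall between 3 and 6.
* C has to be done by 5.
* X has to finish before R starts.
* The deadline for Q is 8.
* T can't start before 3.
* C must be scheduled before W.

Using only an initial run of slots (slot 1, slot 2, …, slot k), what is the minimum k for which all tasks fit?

The precedence chain requires at least 2 distinct slots.
With at most 2 per slot and 9 tasks, at least 5 slots are needed.
G can't be placed before 4, so the schedule must run through at least slot 4.
5 works (last occupied slot: 5): for example Q -> 2, R -> 2, X -> 1, T -> 4, G -> 4, C -> 1, N -> 3, W -> 5, U -> 3.

5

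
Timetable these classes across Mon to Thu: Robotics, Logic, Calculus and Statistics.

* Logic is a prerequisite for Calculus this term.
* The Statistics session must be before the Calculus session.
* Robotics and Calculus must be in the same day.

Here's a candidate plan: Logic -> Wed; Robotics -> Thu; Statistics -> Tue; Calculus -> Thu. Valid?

Yes, all constraints hold

Logic is a prerequisite for Calculus this term — holds.
The Statistics session must be before the Calculus session — holds.
Robotics and Calculus must be in the same day — holds.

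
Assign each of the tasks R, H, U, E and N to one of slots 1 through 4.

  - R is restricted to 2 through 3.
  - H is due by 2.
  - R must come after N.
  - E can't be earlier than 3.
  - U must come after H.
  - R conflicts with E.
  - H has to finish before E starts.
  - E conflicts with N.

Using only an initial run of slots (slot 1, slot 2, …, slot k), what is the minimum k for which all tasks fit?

3

The precedence chain requires at least 2 distinct slots.
E can't be placed before 3, so the schedule must run through at least slot 3.
3 works (last occupied slot: 3): for example R in 2; U in 2; N in 1; H in 1; E in 3.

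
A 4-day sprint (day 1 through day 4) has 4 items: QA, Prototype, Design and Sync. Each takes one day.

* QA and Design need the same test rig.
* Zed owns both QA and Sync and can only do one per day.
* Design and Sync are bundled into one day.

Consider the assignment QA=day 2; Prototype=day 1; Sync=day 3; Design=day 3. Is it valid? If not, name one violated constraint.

QA and Design need the same test rig — holds.
Design and Sync are bundled into one day — holds.
Zed owns both QA and Sync and can only do one per day — holds.

Yes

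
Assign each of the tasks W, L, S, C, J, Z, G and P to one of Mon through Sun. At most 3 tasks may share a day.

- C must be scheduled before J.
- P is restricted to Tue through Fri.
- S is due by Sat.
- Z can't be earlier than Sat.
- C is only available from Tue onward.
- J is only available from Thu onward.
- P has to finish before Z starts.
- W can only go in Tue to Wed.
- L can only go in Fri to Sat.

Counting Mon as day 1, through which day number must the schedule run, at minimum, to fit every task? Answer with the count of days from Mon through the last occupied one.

6 days

The precedence chain requires at least 2 distinct days.
With at most 3 per day and 8 tasks, at least 3 days are needed.
Z can't be placed before Sat — that is day 6 counting from Mon — so the schedule must run through at least 6 days.
6 works (last occupied day: Sat): for example G=Mon; L=Fri; P=Tue; W=Tue; C=Tue; Z=Sat; S=Mon; J=Thu.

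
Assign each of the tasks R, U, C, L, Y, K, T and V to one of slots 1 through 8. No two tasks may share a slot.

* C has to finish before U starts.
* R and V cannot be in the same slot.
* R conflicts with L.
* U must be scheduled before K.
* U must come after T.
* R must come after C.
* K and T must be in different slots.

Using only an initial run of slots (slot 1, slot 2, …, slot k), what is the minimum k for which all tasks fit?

8

The precedence chain requires at least 3 distinct slots.
With at most 1 per slot and 8 tasks, at least 8 slots are needed.
8 works (last occupied slot: 8): for example R=4; T=2; C=1; U=3; Y=7; L=6; V=8; K=5.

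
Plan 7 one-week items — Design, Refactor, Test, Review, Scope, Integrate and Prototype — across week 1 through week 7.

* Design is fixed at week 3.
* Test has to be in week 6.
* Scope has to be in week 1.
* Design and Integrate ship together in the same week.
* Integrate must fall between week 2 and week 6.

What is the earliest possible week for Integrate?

week 3

Integrate is available from week 2; Integrate must be in the same week as Design, which can't be before week 3, so Integrate is at least week 3; Integrate's own window allows nothing later than week 6; Integrate must be in the same week as Design, which can't be after week 3, so Integrate is at most week 3.
Integrate at week 3 is achievable: Prototype -> week 1, Integrate -> week 3, Design -> week 3, Review -> week 1, Refactor -> week 1, Test -> week 6, Scope -> week 1.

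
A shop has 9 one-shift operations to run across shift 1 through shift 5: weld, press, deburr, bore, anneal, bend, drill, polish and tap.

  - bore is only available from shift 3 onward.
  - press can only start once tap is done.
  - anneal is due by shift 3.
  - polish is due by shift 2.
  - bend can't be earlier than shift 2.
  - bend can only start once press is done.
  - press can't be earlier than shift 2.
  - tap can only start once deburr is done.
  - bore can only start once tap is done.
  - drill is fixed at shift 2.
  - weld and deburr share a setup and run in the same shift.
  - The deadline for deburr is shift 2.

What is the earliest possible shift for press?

shift 3

Press is available from shift 2; precedence pushes press to at least shift 3; downstream work caps press at shift 4.
press at shift 3 is achievable: drill=shift 2; press=shift 3; bore=shift 3; tap=shift 2; anneal=shift 1; bend=shift 4; polish=shift 1; deburr=shift 1; weld=shift 1.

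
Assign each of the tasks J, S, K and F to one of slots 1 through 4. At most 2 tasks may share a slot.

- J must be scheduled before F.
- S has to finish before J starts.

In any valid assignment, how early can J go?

2

Precedence pushes J to at least 2; downstream work caps J at 3.
J at 2 is achievable: F=3; J=2; K=1; S=1.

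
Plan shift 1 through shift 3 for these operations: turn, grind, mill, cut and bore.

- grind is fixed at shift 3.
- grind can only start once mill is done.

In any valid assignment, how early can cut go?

shift 1

cut at shift 1 is achievable: turn=shift 1, bore=shift 1, grind=shift 3, mill=shift 1, cut=shift 1.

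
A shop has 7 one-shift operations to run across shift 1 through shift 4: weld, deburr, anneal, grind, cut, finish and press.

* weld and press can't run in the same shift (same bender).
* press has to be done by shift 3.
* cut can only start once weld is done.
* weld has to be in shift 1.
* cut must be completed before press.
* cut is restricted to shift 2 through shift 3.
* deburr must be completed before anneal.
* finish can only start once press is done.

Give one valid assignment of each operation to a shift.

grind -> shift 1, press -> shift 3, anneal -> shift 2, cut -> shift 2, finish -> shift 4, deburr -> shift 1, weld -> shift 1

Checking: cut(shift 2) before press(shift 3); deburr(shift 1) before anneal(shift 2); press(shift 3) before finish(shift 4); weld(shift 1) before cut(shift 2); weld(shift 1) != press(shift 3); press=shift 3 in [shift 1,shift 3]; cut=shift 2 in [shift 2,shift 3]; weld=shift 1 in [shift 1,shift 1].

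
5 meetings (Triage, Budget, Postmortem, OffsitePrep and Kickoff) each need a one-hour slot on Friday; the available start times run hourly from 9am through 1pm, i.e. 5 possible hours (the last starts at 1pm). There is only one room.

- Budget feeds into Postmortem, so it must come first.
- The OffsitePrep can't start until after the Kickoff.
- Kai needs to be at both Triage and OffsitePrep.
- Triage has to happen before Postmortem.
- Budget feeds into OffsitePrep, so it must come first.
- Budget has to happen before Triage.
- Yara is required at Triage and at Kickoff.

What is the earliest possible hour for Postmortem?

Precedence pushes Postmortem to at least 11am.
Postmortem at 11am is achievable: Postmortem -> 11am, Kickoff -> 12pm, Triage -> 10am, OffsitePrep -> 1pm, Budget -> 9am.

11am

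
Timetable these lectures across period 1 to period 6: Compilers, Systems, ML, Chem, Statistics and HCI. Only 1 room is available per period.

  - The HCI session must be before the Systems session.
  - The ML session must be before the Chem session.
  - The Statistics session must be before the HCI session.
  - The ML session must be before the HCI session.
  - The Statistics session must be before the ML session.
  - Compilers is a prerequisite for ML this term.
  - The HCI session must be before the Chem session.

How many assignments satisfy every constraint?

Enumerating: Systems -> period 6; HCI -> period 4; ML -> period 3; Compilers -> period 2; Statistics -> period 1; Chem -> period 5 | Compilers in period 1, HCI in period 4, Systems in period 6, Chem in period 5, ML in period 3, Statistics in period 2 | Systems -> period 5, HCI -> period 4, Compilers -> period 2, ML -> period 3, Chem -> period 6, Statistics -> period 1 | HCI in period 4, Systems in period 5, Statistics in period 2, ML in period 3, Chem in period 6, Compilers in period 1.

4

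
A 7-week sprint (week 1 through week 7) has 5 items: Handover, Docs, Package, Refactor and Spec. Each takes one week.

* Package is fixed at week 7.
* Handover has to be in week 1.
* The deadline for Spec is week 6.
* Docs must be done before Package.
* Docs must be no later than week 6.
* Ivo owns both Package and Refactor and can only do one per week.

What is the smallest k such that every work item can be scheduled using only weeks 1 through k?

7 weeks

The precedence chain requires at least 2 distinct weeks.
Package can't be placed before week 7, so the schedule must run through at least week 7.
7 works (last occupied week: week 7): for example Spec -> week 1; Package -> week 7; Docs -> week 1; Refactor -> week 1; Handover -> week 1.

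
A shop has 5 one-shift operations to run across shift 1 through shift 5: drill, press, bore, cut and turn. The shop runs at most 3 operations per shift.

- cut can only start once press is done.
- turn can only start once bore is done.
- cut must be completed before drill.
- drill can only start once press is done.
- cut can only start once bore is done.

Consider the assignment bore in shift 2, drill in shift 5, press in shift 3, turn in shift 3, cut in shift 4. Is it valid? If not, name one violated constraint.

Valid

turn can only start once bore is done — holds.
cut can only start once bore is done — holds.
drill can only start once press is done — holds.
The shop runs at most 3 operations per shift — holds.
cut must be completed before drill — holds.
cut can only start once press is done — holds.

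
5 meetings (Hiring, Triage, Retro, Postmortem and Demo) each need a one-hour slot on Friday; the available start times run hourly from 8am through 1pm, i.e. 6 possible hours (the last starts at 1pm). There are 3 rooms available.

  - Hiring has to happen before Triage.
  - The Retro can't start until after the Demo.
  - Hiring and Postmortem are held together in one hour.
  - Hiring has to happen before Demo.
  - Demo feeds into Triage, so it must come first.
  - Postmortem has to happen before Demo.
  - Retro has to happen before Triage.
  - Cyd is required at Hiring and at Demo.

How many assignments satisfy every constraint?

Splitting on Hiring: it can be 8am (10), 9am (4), 10am (1). Listing each branch's schedules as (Triage, Retro, Postmortem, Demo):
Hiring=8am: (11am,10am,8am,9am) (12pm,10am,8am,9am) (12pm,11am,8am,9am) (12pm,11am,8am,10am) (1pm,10am,8am,9am) (1pm,11am,8am,9am) (1pm,11am,8am,10am) (1pm,12pm,8am,9am) (1pm,12pm,8am,10am) (1pm,12pm,8am,11am) — 10.
Hiring=9am: (12pm,11am,9am,10am) (1pm,11am,9am,10am) (1pm,12pm,9am,10am) (1pm,12pm,9am,11am) — 4.
Hiring=10am: (1pm,12pm,10am,11am) — 1.
Summing: 10 + 4 + 1 = 15.

15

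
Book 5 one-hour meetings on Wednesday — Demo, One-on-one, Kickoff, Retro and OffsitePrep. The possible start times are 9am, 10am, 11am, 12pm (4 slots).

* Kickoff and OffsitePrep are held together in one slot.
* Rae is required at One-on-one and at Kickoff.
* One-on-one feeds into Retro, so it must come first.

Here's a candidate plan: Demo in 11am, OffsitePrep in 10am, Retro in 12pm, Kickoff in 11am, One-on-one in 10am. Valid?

Invalid. Kickoff and OffsitePrep are held together in one slot.

One-on-one feeds into Retro, so it must come first — holds.
Rae is required at One-on-one and at Kickoff — holds.
Kickoff and OffsitePrep are held together in one slot — violated.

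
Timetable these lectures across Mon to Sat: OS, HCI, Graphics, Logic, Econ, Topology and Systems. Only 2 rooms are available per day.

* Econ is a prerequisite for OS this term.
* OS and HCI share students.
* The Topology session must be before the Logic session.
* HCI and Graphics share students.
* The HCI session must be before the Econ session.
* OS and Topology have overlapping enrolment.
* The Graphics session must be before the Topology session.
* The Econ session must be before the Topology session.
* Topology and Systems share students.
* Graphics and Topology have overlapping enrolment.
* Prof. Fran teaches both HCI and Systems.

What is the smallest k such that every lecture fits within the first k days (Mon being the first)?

The precedence chain requires at least 4 distinct days.
With at most 2 per day and 7 lectures, at least 4 days are needed.
Could 4 days be enough, i.e. nothing placed later than Thu? No: Topology must come after Econ (at Mon or later) → {Tue, Wed, Thu}; Econ must come before Topology (at Thu or earlier) → {Mon, Tue, Wed}; OS must come after Econ (at Mon or later) → {Tue, Wed, Thu}; Logic must come after Topology (at Tue or later) → {Wed, Thu}; Topology must come before Logic (at Thu or earlier) → {Tue, Wed}; Econ must come after HCI (at Mon or later) → {Tue, Wed}; HCI must come before Econ (at Wed or earlier) → {Mon, Tue}; Graphics must come before Topology (at Wed or earlier) → {Mon, Tue}; Topology must come after Econ (at Tue or later) → {Wed}; Econ must come before Topology (at Wed or earlier) → {Tue}; OS must come after Econ (at Tue or later) → {Wed, Thu}; Logic must come after Topology (at Wed or later) → {Thu}; HCI must come before Econ (at Tue or earlier) → {Mon}; Graphics can't share with HCI (Mon) → {Tue}; OS can't share with Topology (Wed) → {Thu}; Systems can't share with HCI (Mon) → {Tue, Wed, Thu}; Systems can't share with Topology (Wed) → {Tue, Thu}; Systems can't use Tue, already full with Graphics and Econ (limit 2) → {Thu}; that puts OS, Logic and Systems all in Thu — more than 2 per day.
So 4 days is not enough.
5 works (last occupied day: Fri): for example Graphics -> Tue; Topology -> Wed; Econ -> Tue; Systems -> Fri; HCI -> Mon; OS -> Thu; Logic -> Thu.

5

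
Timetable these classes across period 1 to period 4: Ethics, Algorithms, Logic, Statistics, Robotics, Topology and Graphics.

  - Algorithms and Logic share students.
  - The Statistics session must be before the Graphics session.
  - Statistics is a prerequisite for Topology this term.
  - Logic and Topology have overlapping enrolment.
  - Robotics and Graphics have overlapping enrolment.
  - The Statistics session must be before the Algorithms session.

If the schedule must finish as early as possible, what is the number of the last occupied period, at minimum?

period 2

The precedence chain requires at least 2 distinct periods.
2 works (last occupied period: period 2): for example Topology in period 2, Logic in period 1, Algorithms in period 2, Statistics in period 1, Ethics in period 1, Graphics in period 2, Robotics in period 1.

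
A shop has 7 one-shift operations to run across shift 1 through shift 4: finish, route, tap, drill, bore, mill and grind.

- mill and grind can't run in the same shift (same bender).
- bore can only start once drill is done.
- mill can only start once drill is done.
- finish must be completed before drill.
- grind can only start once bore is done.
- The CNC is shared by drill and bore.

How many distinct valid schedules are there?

16

Splitting on route: it can be shift 1 (4), shift 2 (4), shift 3 (4), shift 4 (4). Listing each branch's schedules as (finish, tap, drill, bore, mill, grind) by shift number:
route=shift 1: (1,1,2,3,3,4) (1,2,2,3,3,4) (1,3,2,3,3,4) (1,4,2,3,3,4) — 4.
route=shift 2: (1,1,2,3,3,4) (1,2,2,3,3,4) (1,3,2,3,3,4) (1,4,2,3,3,4) — 4.
route=shift 3: (1,1,2,3,3,4) (1,2,2,3,3,4) (1,3,2,3,3,4) (1,4,2,3,3,4) — 4.
route=shift 4: (1,1,2,3,3,4) (1,2,2,3,3,4) (1,3,2,3,3,4) (1,4,2,3,3,4) — 4.
Summing: 4 + 4 + 4 + 4 = 16.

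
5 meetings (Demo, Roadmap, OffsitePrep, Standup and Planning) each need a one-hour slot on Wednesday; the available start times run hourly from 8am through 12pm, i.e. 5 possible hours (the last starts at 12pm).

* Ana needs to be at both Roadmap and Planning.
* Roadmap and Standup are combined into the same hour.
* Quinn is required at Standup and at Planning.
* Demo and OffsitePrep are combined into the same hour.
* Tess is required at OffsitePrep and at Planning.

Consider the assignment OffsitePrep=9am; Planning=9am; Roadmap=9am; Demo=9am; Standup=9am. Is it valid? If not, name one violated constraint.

Ana needs to be at both Roadmap and Planning — violated.
Quinn is required at Standup and at Planning — violated.
Roadmap and Standup are combined into the same hour — holds.
Tess is required at OffsitePrep and at Planning — violated.
Demo and OffsitePrep are combined into the same hour — holds.

No — it violates: Quinn is required at Standup and at Planning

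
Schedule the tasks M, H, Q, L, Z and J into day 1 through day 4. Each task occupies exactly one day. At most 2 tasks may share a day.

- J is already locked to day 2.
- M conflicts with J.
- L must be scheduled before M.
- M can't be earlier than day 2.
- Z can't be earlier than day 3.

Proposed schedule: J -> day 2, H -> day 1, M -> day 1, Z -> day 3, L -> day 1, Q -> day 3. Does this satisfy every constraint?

No. M can't be earlier than day 2 is not satisfied.

M can't be earlier than day 2 — violated.
J is already locked to day 2 — holds.
L must be scheduled before M — violated.
At most 2 tasks may share a day — violated.
Z can't be earlier than day 3 — holds.
M conflicts with J — holds.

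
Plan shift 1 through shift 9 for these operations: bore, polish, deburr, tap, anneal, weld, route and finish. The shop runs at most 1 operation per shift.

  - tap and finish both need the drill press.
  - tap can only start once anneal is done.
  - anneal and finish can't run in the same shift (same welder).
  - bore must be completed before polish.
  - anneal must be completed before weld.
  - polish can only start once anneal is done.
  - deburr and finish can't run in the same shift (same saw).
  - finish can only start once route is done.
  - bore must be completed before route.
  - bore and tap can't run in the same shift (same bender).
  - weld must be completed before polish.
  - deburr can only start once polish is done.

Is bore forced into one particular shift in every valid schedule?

No

bore can be shift 1 (e.g. finish in shift 8, weld in shift 3, tap in shift 7, polish in shift 4, deburr in shift 6, route in shift 5, bore in shift 1, anneal in shift 2) or shift 2 (e.g. route=shift 5; deburr=shift 6; polish=shift 4; weld=shift 3; anneal=shift 1; finish=shift 8; bore=shift 2; tap=shift 7).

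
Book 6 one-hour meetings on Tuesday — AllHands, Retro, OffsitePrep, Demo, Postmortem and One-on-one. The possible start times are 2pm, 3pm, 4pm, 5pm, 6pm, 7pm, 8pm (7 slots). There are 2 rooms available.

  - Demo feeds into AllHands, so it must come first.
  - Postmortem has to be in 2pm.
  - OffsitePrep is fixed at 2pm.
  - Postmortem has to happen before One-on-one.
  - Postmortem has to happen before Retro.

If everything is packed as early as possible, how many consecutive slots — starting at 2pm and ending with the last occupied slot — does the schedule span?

The precedence chain requires at least 2 distinct slots.
With at most 2 per slot and 6 meetings, at least 3 slots are needed.
3 works (last occupied slot: 4pm): for example OffsitePrep -> 2pm, Demo -> 3pm, Retro -> 3pm, Postmortem -> 2pm, One-on-one -> 4pm, AllHands -> 4pm.

3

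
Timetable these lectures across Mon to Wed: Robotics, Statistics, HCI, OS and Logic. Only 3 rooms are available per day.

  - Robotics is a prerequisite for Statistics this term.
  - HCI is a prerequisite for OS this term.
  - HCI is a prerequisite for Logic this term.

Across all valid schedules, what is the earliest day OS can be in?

Precedence pushes OS to at least Tue.
OS at Tue is achievable: Logic=Tue, OS=Tue, Statistics=Tue, HCI=Mon, Robotics=Mon.

Tue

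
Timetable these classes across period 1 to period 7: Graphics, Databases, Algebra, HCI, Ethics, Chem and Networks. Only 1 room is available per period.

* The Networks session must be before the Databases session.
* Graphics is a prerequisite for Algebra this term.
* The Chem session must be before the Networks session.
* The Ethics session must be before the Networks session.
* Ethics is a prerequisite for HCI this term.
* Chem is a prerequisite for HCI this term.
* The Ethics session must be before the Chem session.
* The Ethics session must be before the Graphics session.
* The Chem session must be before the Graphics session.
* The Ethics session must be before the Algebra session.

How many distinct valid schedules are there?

30

Splitting on Graphics: it can be period 3 (12), period 4 (9), period 5 (6), period 6 (3). Listing each branch's schedules as (Databases, Algebra, HCI, Ethics, Chem, Networks) by period number:
Graphics=period 3: (5,6,7,1,2,4) (5,7,6,1,2,4) (6,4,7,1,2,5) (6,5,7,1,2,4) (6,7,4,1,2,5) (6,7,5,1,2,4) (7,4,5,1,2,6) (7,4,6,1,2,5) (7,5,4,1,2,6) (7,5,6,1,2,4) (7,6,4,1,2,5) (7,6,5,1,2,4) — 12.
Graphics=period 4: (5,6,7,1,2,3) (5,7,6,1,2,3) (6,5,7,1,2,3) (6,7,3,1,2,5) (6,7,5,1,2,3) (7,5,3,1,2,6) (7,5,6,1,2,3) (7,6,3,1,2,5) (7,6,5,1,2,3) — 9.
Graphics=period 5: (4,6,7,1,2,3) (4,7,6,1,2,3) (6,7,3,1,2,4) (6,7,4,1,2,3) (7,6,3,1,2,4) (7,6,4,1,2,3) — 6.
Graphics=period 6: (4,7,5,1,2,3) (5,7,3,1,2,4) (5,7,4,1,2,3) — 3.
Summing: 12 + 9 + 6 + 3 = 30.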